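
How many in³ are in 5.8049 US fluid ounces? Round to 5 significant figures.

10.476 in³

1 US fl oz = 1.80469 cubic inches.
Then 5.8049 × 1.80469 ≈ 10.476 in³.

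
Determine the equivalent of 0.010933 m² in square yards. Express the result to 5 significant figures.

0.013076 yd²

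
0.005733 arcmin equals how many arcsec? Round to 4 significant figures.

0.3440 arcsec

1 arcmin = 60.0000 arcsec.
So 0.005733 × 60.0000 ≈ 0.3440 arcsec.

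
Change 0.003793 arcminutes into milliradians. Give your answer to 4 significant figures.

1 arcminute = 0.290888 mrad.
Then 0.003793 × 0.290888 ≈ 0.001103 mrad.

0.001103 milliradians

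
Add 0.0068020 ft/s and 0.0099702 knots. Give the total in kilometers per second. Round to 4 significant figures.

7.202 × 10^-6 kilometers per second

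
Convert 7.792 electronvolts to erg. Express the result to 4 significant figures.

1.248 × 10^-11 erg

1 eV = 1.60218 × 10^-12 ergs.
Then 7.792 × 1.60218 × 10^-12 ≈ 1.248 × 10^-11 erg.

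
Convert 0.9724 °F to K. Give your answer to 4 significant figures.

255.9 K

K = (°F + 459.67) × 5/9.
Applying the formula gives 255.9 K.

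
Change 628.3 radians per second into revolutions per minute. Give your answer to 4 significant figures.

1 rad/s = 9.54930 revolutions per minute.
Then 628.3 × 9.54930 ≈ 6000 rpm.

6000 rpm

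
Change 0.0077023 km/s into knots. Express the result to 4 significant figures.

14.97 kn

1 kilometer per second = 1943.84 knots.
So 0.0077023 × 1943.84 ≈ 14.97 kn.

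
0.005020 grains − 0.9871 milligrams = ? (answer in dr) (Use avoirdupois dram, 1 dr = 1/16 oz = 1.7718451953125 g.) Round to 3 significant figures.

-0.000374 dr

0.005020 gr = 0.000183589 dr and 0.9871 mg = 0.000557103 dr.
0.000183589 − 0.000557103 ≈ -0.000374 dr.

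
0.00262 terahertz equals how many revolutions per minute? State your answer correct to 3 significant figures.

1.57e+11 rpm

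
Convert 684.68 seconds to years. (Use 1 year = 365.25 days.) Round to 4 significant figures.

1 second = 3.16881 × 10^-8 yr.
684.68 × 3.16881 × 10^-8 ≈ 2.170 × 10^-5 yr.

2.170 × 10^-5 yr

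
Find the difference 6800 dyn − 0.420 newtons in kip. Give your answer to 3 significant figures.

-7.91 × 10^-5 kips

6800 dyn = 1.52870 × 10^-5 kip and 0.420 N = 9.44198 × 10^-5 kip.
1.52870 × 10^-5 − 9.44198 × 10^-5 ≈ -7.91 × 10^-5 kip.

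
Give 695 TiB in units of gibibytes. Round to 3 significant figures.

1 TiB = 1024.00 GiB.
695 × 1024.00 ≈ 712000 GiB.

712000 GiB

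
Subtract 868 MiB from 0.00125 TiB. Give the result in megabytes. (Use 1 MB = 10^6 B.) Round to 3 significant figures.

464 megabytes

0.00125 TiB = 1374.39 MB and 868 MiB = 910.164 MB.
1374.39 − 910.164 ≈ 464 MB.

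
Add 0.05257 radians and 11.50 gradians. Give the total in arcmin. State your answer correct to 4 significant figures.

801.7 arcminutes

0.05257 rad = 180.722 arcmin and 11.50 grad = 621.000 arcmin.
180.722 + 621.000 ≈ 801.7 arcmin.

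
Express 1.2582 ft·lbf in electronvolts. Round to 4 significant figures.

1 foot-pound = 8.46235e+18 electronvolts.
Thus 1.2582 × 8.46235e+18 ≈ 1.065e+19 eV.

1.065e+19 eV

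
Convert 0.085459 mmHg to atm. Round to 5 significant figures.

0.00011245 atm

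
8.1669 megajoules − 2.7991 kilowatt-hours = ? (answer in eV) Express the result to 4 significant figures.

-1.192e+25 eV

8.1669 MJ = 5.09738e+25 eV and 2.7991 kWh = 6.28942e+25 eV.
5.09738e+25 − 6.28942e+25 ≈ -1.192e+25 eV.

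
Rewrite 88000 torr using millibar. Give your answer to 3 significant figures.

1 torr = 1.33322 millibar.
So 88000 × 1.33322 ≈ 117000 mbar.

117000 mbar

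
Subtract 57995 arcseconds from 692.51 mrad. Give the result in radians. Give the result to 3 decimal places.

0.411 rad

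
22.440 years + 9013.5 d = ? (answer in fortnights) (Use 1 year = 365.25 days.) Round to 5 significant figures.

22.440 yr = 585.444 fortnight and 9013.5 d = 643.821 fortnight.
585.444 + 643.821 ≈ 1229.3 fortnight.

1229.3 fortnights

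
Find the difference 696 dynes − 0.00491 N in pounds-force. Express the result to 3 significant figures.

696 dyn = 0.00156467 lbf and 0.00491 N = 0.00110381 lbf.
0.00156467 − 0.00110381 ≈ 0.000461 lbf.

0.000461 pounds-force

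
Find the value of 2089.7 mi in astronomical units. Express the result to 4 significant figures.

1 mi = 1.07578e-8 au.
Then 2089.7 × 1.07578e-8 ≈ 2.248e-5 au.

2.248e-5 astronomical units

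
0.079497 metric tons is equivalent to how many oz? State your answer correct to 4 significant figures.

1 metric ton = 35274.0 ounces.
Thus 0.079497 × 35274.0 ≈ 2804 oz.

2804 ounces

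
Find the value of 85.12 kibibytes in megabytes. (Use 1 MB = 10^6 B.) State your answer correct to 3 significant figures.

1 KiB = 0.00102400 MB.
Thus 85.12 × 0.00102400 ≈ 0.0872 MB.

0.0872 megabytes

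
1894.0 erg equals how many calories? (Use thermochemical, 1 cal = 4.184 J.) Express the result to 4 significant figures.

1 erg = 2.39006 × 10^-8 cal.
So 1894.0 × 2.39006 × 10^-8 ≈ 4.527 × 10^-5 cal.

4.527 × 10^-5 cal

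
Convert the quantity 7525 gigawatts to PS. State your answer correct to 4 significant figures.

1 gigawatt = 1.35962 × 10^6 metric horsepower.
So 7525 × 1.35962 × 10^6 ≈ 1.023 × 10^10 PS.

1.023 × 10^10 metric horsepower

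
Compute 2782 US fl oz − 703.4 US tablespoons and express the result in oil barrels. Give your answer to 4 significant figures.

2782 US fl oz = 0.517485 bbl and 703.4 US tbsp = 0.0654204 bbl.
0.517485 − 0.0654204 ≈ 0.4521 bbl.

0.4521 bbl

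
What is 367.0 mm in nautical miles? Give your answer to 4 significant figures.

1 mm = 5.39957 × 10^-7 nautical miles.
Then 367.0 × 5.39957 × 10^-7 ≈ 0.0001982 nmi.

0.0001982 nautical miles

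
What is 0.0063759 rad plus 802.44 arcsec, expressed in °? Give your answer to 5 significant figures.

0.0063759 rad = 0.365312 ° and 802.44 arcsec = 0.222900 °.
0.365312 + 0.222900 ≈ 0.58821 °.

0.58821 °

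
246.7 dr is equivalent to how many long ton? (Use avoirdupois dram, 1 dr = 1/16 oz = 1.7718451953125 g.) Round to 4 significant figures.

1 dram = 1.74386e-6 long ton.
246.7 × 1.74386e-6 ≈ 0.0004302 long ton.

0.0004302 long ton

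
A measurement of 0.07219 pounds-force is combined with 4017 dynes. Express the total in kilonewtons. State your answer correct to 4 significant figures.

0.0003613 kN

0.07219 lbf = 0.000321117 kN and 4017 dyn = 4.01700 × 10^-5 kN.
0.000321117 + 4.01700 × 10^-5 ≈ 0.0003613 kN.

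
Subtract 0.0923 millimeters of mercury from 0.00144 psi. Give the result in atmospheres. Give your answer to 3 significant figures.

-2.35e-5 atm

0.00144 psi = 9.79862e-5 atm and 0.0923 mmHg = 0.000121447 atm.
9.79862e-5 − 0.000121447 ≈ -2.35e-5 atm.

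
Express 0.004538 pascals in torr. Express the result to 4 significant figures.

1 Pa = 0.00750062 torr.
Thus 0.004538 × 0.00750062 ≈ 3.404 × 10^-5 torr.

3.404 × 10^-5 torr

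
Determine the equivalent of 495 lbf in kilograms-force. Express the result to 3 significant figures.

225 kgf

1 pound-force = 0.453592 kgf.
Thus 495 × 0.453592 ≈ 225 kgf.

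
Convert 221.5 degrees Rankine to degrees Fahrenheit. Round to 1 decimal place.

-238.2 °F

°R = °F + 459.67.
Applying the formula gives -238.2 °F.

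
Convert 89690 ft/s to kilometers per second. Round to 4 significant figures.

27.34 kilometers per second

1 ft/s = 0.000304800 kilometers per second.
Thus 89690 × 0.000304800 ≈ 27.34 km/s.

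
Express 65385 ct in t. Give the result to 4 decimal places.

1 carat = 2.00000 × 10^-7 metric tons.
Then 65385 × 2.00000 × 10^-7 ≈ 0.0131 t.

0.0131 t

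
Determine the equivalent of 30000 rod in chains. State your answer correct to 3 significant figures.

1 rod = 0.250000 chain.
Thus 30000 × 0.250000 ≈ 7500 chain.

7500 chain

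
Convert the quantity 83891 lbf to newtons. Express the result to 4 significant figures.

1 lbf = 4.44822 N.
83891 × 4.44822 ≈ 373200 N.

373200 N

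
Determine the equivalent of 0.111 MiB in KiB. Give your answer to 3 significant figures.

1 MiB = 1024.00 KiB.
So 0.111 × 1024.00 ≈ 114 KiB.

114 KiB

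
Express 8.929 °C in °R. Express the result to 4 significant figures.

°R = (°C + 273.15) × 9/5.
Applying the formula gives 507.7 °R.

507.7 °R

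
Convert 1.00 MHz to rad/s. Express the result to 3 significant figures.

6.28 × 10^6 radians per second

1 MHz = 6.28319 × 10^6 rad/s.
Then 1.00 × 6.28319 × 10^6 ≈ 6.28 × 10^6 rad/s.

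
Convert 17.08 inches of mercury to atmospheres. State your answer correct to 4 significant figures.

1 inch of mercury = 0.0334211 atmospheres.
Thus 17.08 × 0.0334211 ≈ 0.5708 atm.

0.5708 atmospheres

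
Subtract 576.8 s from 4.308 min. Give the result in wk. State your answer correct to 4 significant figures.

-0.0005263 wk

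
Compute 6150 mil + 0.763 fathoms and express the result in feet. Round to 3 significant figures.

5.09 ft

6150 mil = 0.512500 ft and 0.763 fathom = 4.57800 ft.
0.512500 + 4.57800 ≈ 5.09 ft.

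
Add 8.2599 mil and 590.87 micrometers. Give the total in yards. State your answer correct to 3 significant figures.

8.2599 mil = 0.000229442 yd and 590.87 μm = 0.000646183 yd.
0.000229442 + 0.000646183 ≈ 0.000876 yd.

0.000876 yd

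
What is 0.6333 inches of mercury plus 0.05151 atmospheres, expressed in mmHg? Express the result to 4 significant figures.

0.6333 inHg = 16.0858 mmHg and 0.05151 atm = 39.1476 mmHg.
16.0858 + 39.1476 ≈ 55.23 mmHg.

55.23 mmHg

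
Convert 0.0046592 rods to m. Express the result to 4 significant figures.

0.02343 m

1 rod = 5.02920 meters.
0.0046592 × 5.02920 ≈ 0.02343 m.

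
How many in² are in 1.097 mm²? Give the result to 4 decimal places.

1 mm² = 0.00155000 square inches.
1.097 × 0.00155000 ≈ 0.0017 in².

0.0017 square inches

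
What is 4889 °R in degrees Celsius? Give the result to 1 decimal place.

2443.0 degrees Celsius

°R = (°C + 273.15) × 9/5.
Applying the formula gives 2443.0 °C.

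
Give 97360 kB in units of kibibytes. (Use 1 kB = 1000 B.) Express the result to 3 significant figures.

1 kilobyte = 0.9765625 kibibytes.
97360 × 0.9765625 ≈ 95100 KiB.

95100 kibibytes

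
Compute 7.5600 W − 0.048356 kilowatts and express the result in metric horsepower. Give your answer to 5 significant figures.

7.5600 W = 0.0102787 PS and 0.048356 kW = 0.0657459 PS.
0.0102787 − 0.0657459 ≈ -0.055467 PS.

-0.055467 PS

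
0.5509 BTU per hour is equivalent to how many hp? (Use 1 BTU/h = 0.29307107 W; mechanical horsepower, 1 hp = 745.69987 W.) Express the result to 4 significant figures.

0.0002165 horsepower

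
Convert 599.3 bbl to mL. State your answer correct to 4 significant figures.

9.528 × 10^7 mL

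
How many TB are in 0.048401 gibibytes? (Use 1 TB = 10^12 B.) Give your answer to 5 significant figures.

5.1970e-5 terabytes

1 gibibyte = 0.00107374 terabytes.
0.048401 × 0.00107374 ≈ 5.1970e-5 TB.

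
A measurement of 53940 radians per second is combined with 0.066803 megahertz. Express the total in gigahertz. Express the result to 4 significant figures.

53940 rad/s = 8.58482 × 10^-6 GHz and 0.066803 MHz = 6.68030 × 10^-5 GHz.
8.58482 × 10^-6 + 6.68030 × 10^-5 ≈ 7.539 × 10^-5 GHz.

7.539 × 10^-5 GHz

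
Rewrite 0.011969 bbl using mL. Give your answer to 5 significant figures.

1902.9 mL

1 oil barrel = 158987 mL.
Thus 0.011969 × 158987 ≈ 1902.9 mL.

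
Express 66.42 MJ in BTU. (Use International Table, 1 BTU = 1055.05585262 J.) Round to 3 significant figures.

1 MJ = 947.817 British thermal units.
So 66.42 × 947.817 ≈ 63000 BTU.

63000 British thermal units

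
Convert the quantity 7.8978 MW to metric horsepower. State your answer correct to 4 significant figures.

1 MW = 1359.62 metric horsepower.
Then 7.8978 × 1359.62 ≈ 10740 PS.

10740 PS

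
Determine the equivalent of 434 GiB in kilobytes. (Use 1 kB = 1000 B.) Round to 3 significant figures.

4.66e+8 kB

1 GiB = 1.07374e+6 kB.
Then 434 × 1.07374e+6 ≈ 4.66e+8 kB.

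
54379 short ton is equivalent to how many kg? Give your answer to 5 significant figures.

1 short ton = 907.185 kilograms.
Thus 54379 × 907.185 ≈ 4.9332 × 10^7 kg.

4.9332 × 10^7 kg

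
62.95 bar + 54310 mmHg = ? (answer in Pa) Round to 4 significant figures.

1.354 × 10^7 Pa

62.95 bar = 6.29500 × 10^6 Pa and 54310 mmHg = 7.24074 × 10^6 Pa.
6.29500 × 10^6 + 7.24074 × 10^6 ≈ 1.354 × 10^7 Pa.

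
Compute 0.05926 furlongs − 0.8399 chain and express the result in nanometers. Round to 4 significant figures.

-4.975 × 10^9 nanometers

0.05926 furlong = 1.19212 × 10^10 nm and 0.8399 chain = 1.68961 × 10^10 nm.
1.19212 × 10^10 − 1.68961 × 10^10 ≈ -4.975 × 10^9 nm.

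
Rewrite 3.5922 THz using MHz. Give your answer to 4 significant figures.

1 THz = 1.00000e+6 megahertz.
Thus 3.5922 × 1.00000e+6 ≈ 3.592e+6 MHz.

3.592e+6 megahertz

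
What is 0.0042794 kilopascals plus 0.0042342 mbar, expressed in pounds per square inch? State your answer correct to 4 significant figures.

0.0042794 kPa = 0.000620674 psi and 0.0042342 mbar = 6.14119 × 10^-5 psi.
0.000620674 + 6.14119 × 10^-5 ≈ 0.0006821 psi.

0.0006821 psi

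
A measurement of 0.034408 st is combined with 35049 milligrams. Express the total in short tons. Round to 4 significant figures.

0.034408 st = 0.000240856 short ton and 35049 mg = 3.86349e-5 short ton.
0.000240856 + 3.86349e-5 ≈ 0.0002795 short ton.

0.0002795 short tons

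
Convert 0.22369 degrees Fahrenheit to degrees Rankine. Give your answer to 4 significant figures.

°R = °F + 459.67.
Applying the formula gives 459.9 °R.

459.9 degrees Rankine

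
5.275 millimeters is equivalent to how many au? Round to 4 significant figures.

3.526 × 10^-14 au

1 millimeter = 6.68459 × 10^-15 astronomical units.
5.275 × 6.68459 × 10^-15 ≈ 3.526 × 10^-14 au.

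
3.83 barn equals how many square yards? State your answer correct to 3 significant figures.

1 barn = 1.19599 × 10^-28 yd².
Thus 3.83 × 1.19599 × 10^-28 ≈ 4.58 × 10^-28 yd².

4.58 × 10^-28 yd²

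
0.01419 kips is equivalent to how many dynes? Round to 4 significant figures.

1 kip = 4.44822 × 10^8 dyn.
Then 0.01419 × 4.44822 × 10^8 ≈ 6.312 × 10^6 dyn.

6.312 × 10^6 dyn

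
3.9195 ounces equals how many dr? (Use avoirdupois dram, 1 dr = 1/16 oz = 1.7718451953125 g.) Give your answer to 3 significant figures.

62.7 dr

1 oz = 16.0000 dr.
So 3.9195 × 16.0000 ≈ 62.7 dr.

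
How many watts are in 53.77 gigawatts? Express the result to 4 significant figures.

1 GW = 1.00000e+9 W.
Thus 53.77 × 1.00000e+9 ≈ 5.377e+10 W.

5.377e+10 watts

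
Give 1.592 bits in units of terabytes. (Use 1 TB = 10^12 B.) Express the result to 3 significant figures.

1 bit = 1.25000e-13 TB.
So 1.592 × 1.25000e-13 ≈ 1.99e-13 TB.

1.99e-13 TB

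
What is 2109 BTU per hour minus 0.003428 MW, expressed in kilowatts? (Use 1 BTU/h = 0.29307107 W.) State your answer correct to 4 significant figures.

2109 BTU/h = 0.618087 kW and 0.003428 MW = 3.42800 kW.
0.618087 − 3.42800 ≈ -2.810 kW.

-2.810 kilowatts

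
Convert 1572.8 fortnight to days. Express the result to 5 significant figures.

1 fortnight = 14.0000 d.
Then 1572.8 × 14.0000 ≈ 22019 d.

22019 d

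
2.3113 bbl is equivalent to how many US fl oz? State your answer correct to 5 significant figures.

1 bbl = 5376.00 US fluid ounces.
2.3113 × 5376.00 ≈ 12426 US fl oz.

12426 US fl oz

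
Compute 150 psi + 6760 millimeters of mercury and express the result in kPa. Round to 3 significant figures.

150 psi = 1034.21 kPa and 6760 mmHg = 901.259 kPa.
1034.21 + 901.259 ≈ 1940 kPa.

1940 kilopascals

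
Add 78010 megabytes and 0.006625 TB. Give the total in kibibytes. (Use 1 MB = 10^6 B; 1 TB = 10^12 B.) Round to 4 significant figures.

8.265e+7 KiB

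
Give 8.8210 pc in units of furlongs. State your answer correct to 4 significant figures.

1 parsec = 1.53388e+14 furlongs.
So 8.8210 × 1.53388e+14 ≈ 1.353e+15 furlong.

1.353e+15 furlongs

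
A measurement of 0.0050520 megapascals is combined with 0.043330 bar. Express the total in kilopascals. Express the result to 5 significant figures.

9.3850 kilopascals

0.0050520 MPa = 5.05200 kPa and 0.043330 bar = 4.33300 kPa.
5.05200 + 4.33300 ≈ 9.3850 kPa.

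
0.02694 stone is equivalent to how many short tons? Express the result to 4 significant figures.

0.0001886 short ton

1 st = 0.00700000 short ton.
Thus 0.02694 × 0.00700000 ≈ 0.0001886 short ton.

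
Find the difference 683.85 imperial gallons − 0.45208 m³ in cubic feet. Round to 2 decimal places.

93.82 ft³

683.85 imp gal = 109.788 ft³ and 0.45208 m³ = 15.9651 ft³.
109.788 − 15.9651 ≈ 93.82 ft³.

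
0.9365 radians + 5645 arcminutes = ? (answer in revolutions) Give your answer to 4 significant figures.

0.9365 rad = 0.149049 rev and 5645 arcmin = 0.261343 rev.
0.149049 + 0.261343 ≈ 0.4104 rev.

0.4104 revolutions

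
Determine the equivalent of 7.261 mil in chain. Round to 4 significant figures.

9.168 × 10^-6 chains

1 mil = 1.26263 × 10^-6 chain.
So 7.261 × 1.26263 × 10^-6 ≈ 9.168 × 10^-6 chain.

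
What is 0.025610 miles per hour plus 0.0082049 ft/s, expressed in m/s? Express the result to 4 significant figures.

0.01395 m/s

0.025610 mph = 0.0114487 m/s and 0.0082049 ft/s = 0.00250085 m/s.
0.0114487 + 0.00250085 ≈ 0.01395 m/s.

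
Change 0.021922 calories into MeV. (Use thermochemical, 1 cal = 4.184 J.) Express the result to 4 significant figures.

1 cal = 2.61145 × 10^13 MeV.
So 0.021922 × 2.61145 × 10^13 ≈ 5.725 × 10^11 MeV.

5.725 × 10^11 megaelectronvolts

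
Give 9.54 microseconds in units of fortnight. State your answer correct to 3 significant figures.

1 μs = 8.26720 × 10^-13 fortnights.
Thus 9.54 × 8.26720 × 10^-13 ≈ 7.89 × 10^-12 fortnight.

7.89 × 10^-12 fortnight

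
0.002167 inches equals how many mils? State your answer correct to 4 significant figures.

1 inch = 1000.00 mils.
Then 0.002167 × 1000.00 ≈ 2.167 mil.

2.167 mil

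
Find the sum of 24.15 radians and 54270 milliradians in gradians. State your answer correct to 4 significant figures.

4992 grad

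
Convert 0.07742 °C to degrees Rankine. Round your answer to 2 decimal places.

°R = (°C + 273.15) × 9/5.
Applying the formula gives 491.81 °R.

491.81 degrees Rankine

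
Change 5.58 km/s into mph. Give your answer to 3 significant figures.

12500 miles per hour

1 kilometer per second = 2236.94 mph.
5.58 × 2236.94 ≈ 12500 mph.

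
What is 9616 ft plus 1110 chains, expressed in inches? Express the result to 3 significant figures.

995000 in

9616 ft = 115392 in and 1110 chain = 879120 in.
115392 + 879120 ≈ 995000 in.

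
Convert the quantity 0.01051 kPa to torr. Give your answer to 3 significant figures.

0.0788 torr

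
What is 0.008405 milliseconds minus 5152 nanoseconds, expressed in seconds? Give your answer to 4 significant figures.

0.008405 ms = 8.40500 × 10^-6 s and 5152 ns = 5.15200 × 10^-6 s.
8.40500 × 10^-6 − 5.15200 × 10^-6 ≈ 3.253 × 10^-6 s.

3.253 × 10^-6 s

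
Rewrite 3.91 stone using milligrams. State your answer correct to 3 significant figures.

1 stone = 6.35029 × 10^6 mg.
3.91 × 6.35029 × 10^6 ≈ 2.48 × 10^7 mg.

2.48 × 10^7 mg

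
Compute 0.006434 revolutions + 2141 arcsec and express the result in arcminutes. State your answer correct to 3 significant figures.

175 arcmin

0.006434 rev = 138.974 arcmin and 2141 arcsec = 35.6833 arcmin.
138.974 + 35.6833 ≈ 175 arcmin.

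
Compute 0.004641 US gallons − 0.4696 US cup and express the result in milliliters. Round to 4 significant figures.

-93.53 mL

0.004641 US gal = 17.5681 mL and 0.4696 US cup = 111.102 mL.
17.5681 − 111.102 ≈ -93.53 mL.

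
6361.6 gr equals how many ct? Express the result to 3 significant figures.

1 grain = 0.323995 ct.
So 6361.6 × 0.323995 ≈ 2060 ct.

2060 carats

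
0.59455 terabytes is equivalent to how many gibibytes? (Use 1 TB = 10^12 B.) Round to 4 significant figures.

553.7 gibibytes

1 TB = 931.323 gibibytes.
Thus 0.59455 × 931.323 ≈ 553.7 GiB.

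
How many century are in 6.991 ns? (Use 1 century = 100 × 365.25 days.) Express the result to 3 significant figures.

2.22 × 10^-18 centuries

1 ns = 3.16881 × 10^-19 century.
6.991 × 3.16881 × 10^-19 ≈ 2.22 × 10^-18 century.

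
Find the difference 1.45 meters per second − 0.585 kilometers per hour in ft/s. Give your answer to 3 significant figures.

1.45 m/s = 4.75722 ft/s and 0.585 km/h = 0.533136 ft/s.
4.75722 − 0.533136 ≈ 4.22 ft/s.

4.22 feet per second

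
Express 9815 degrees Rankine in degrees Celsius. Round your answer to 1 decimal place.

°R = (°C + 273.15) × 9/5.
Applying the formula gives 5179.6 °C.

5179.6 degrees Celsius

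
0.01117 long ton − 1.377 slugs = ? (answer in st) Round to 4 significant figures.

0.01117 long ton = 1.78720 st and 1.377 slug = 3.16455 st.
1.78720 − 3.16455 ≈ -1.377 st.

-1.377 stone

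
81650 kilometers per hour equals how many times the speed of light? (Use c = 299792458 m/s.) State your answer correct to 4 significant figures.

7.565e-5 c

1 kilometer per hour = 9.26567e-10 times the speed of light.
81650 × 9.26567e-10 ≈ 7.565e-5 c.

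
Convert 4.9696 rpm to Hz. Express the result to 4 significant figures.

0.08283 Hz

1 rpm = 0.0166667 Hz.
Then 4.9696 × 0.0166667 ≈ 0.08283 Hz.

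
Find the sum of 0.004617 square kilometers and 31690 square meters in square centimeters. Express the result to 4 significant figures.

0.004617 km² = 4.61700e+7 cm² and 31690 m² = 3.16900e+8 cm².
4.61700e+7 + 3.16900e+8 ≈ 3.631e+8 cm².

3.631e+8 square centimeters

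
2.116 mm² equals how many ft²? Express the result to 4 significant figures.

1 mm² = 1.07639e-5 ft².
So 2.116 × 1.07639e-5 ≈ 2.278e-5 ft².

2.278e-5 square feet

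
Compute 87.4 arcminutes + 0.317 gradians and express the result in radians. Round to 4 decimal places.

87.4 arcmin = 0.0254236 rad and 0.317 grad = 0.00497942 rad.
0.0254236 + 0.00497942 ≈ 0.0304 rad.

0.0304 rad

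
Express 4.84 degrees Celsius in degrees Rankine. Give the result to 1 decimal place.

°R = (°C + 273.15) × 9/5.
Applying the formula gives 500.4 °R.

500.4 degrees Rankine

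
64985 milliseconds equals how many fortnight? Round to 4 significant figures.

5.372e-5 fortnight

1 millisecond = 8.26720e-10 fortnight.
So 64985 × 8.26720e-10 ≈ 5.372e-5 fortnight.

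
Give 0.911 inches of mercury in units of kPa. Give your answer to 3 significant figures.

1 inHg = 3.38639 kPa.
Thus 0.911 × 3.38639 ≈ 3.09 kPa.

3.09 kilopascals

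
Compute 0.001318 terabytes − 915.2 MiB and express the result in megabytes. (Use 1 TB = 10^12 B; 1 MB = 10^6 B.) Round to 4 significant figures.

0.001318 TB = 1318.00 MB and 915.2 MiB = 959.657 MB.
1318.00 − 959.657 ≈ 358.3 MB.

358.3 MB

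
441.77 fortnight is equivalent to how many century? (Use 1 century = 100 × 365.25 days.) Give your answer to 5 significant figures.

0.16933 centuries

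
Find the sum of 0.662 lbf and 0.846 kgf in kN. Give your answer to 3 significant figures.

0.0112 kN

0.662 lbf = 0.00294472 kN and 0.846 kgf = 0.00829643 kN.
0.00294472 + 0.00829643 ≈ 0.0112 kN.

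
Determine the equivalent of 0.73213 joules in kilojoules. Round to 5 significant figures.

0.00073213 kJ

1 J = 0.00100000 kJ.
Then 0.73213 × 0.00100000 ≈ 0.00073213 kJ.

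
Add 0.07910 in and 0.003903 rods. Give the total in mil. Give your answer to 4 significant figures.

851.9 mils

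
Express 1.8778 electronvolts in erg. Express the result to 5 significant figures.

1 eV = 1.60218 × 10^-12 erg.
1.8778 × 1.60218 × 10^-12 ≈ 3.0086 × 10^-12 erg.

3.0086 × 10^-12 erg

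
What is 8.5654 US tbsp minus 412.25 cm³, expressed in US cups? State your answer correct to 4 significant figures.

-1.207 US cup

8.5654 US tbsp = 0.5353375 US cup and 412.25 cm³ = 1.742479 US cup.
0.5353375 − 1.742479 ≈ -1.207 US cup.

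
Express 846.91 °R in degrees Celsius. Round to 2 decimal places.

°R = (°C + 273.15) × 9/5.
Applying the formula gives 197.36 °C.

197.36 °C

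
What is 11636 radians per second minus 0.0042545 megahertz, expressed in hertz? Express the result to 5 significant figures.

-2402.6 hertz

11636 rad/s = 1851.93 Hz and 0.0042545 MHz = 4254.50 Hz.
1851.93 − 4254.50 ≈ -2402.6 Hz.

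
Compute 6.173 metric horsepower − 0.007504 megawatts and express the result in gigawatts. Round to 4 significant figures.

-2.964 × 10^-6 gigawatts

6.173 PS = 4.54023 × 10^-6 GW and 0.007504 MW = 7.50400 × 10^-6 GW.
4.54023 × 10^-6 − 7.50400 × 10^-6 ≈ -2.964 × 10^-6 GW.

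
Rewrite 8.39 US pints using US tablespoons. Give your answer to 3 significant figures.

268 US tbsp

1 US pint = 32.0000 US tablespoons.
Then 8.39 × 32.0000 ≈ 268 US tbsp.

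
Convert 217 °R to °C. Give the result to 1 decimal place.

-152.6 °C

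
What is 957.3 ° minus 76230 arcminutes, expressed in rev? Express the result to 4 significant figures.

957.3 ° = 2.65917 rev and 76230 arcmin = 3.52917 rev.
2.65917 − 3.52917 ≈ -0.8700 rev.

-0.8700 rev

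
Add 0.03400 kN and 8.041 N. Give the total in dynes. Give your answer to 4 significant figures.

4.204e+6 dyn

0.03400 kN = 3.40000e+6 dyn and 8.041 N = 804100 dyn.
3.40000e+6 + 804100 ≈ 4.204e+6 dyn.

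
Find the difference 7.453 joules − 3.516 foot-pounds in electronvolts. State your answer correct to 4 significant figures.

1.676e+19 eV

7.453 J = 4.65180e+19 eV and 3.516 ft·lbf = 2.97536e+19 eV.
4.65180e+19 − 2.97536e+19 ≈ 1.676e+19 eV.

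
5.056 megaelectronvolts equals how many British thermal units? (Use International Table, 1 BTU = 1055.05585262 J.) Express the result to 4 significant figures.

1 megaelectronvolt = 1.51857e-16 BTU.
5.056 × 1.51857e-16 ≈ 7.678e-16 BTU.

7.678e-16 BTU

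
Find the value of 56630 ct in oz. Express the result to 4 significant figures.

1 ct = 0.00705479 ounces.
Thus 56630 × 0.00705479 ≈ 399.5 oz.

399.5 ounces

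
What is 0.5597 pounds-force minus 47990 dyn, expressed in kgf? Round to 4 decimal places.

0.5597 lbf = 0.253876 kgf and 47990 dyn = 0.0489362 kgf.
0.253876 − 0.0489362 ≈ 0.2049 kgf.

0.2049 kgf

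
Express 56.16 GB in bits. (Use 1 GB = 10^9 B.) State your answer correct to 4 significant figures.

1 gigabyte = 8.00000e+9 bits.
Thus 56.16 × 8.00000e+9 ≈ 4.493e+11 bit.

4.493e+11 bit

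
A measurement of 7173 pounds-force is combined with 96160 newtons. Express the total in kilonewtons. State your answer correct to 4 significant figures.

7173 lbf = 31.9071 kN and 96160 N = 96.1600 kN.
31.9071 + 96.1600 ≈ 128.1 kN.

128.1 kN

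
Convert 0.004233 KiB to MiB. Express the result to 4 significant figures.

1 kibibyte = 0.0009765625 MiB.
So 0.004233 × 0.0009765625 ≈ 4.134e-6 MiB.

4.134e-6 MiB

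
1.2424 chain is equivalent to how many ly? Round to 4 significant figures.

2.642 × 10^-15 ly

1 chain = 2.12635 × 10^-15 light-years.
Then 1.2424 × 2.12635 × 10^-15 ≈ 2.642 × 10^-15 ly.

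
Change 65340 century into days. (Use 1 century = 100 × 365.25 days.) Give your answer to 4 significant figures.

2.387e+9 d

1 century = 36525.0 d.
So 65340 × 36525.0 ≈ 2.387e+9 d.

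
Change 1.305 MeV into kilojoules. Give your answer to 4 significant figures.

2.091 × 10^-16 kJ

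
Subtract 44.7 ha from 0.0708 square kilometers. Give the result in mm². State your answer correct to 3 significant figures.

-3.76e+11 square millimeters

0.0708 km² = 7.08000e+10 mm² and 44.7 ha = 4.47000e+11 mm².
7.08000e+10 − 4.47000e+11 ≈ -3.76e+11 mm².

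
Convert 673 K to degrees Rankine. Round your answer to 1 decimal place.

°R = K × 9/5.
Applying the formula gives 1211.4 °R.

1211.4 degrees Rankine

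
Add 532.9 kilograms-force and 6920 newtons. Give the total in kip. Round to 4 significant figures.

532.9 kgf = 1.17484 kip and 6920 N = 1.55568 kip.
1.17484 + 1.55568 ≈ 2.731 kip.

2.731 kip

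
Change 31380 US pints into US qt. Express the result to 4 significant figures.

1 US pt = 0.500000 US quarts.
Then 31380 × 0.500000 ≈ 15690 US qt.

15690 US quarts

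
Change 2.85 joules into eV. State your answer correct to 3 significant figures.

1 joule = 6.24151 × 10^18 eV.
2.85 × 6.24151 × 10^18 ≈ 1.78 × 10^19 eV.

1.78 × 10^19 electronvolts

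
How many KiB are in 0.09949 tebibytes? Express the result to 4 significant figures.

1.068 × 10^8 kibibytes

1 TiB = 1.07374 × 10^9 KiB.
Then 0.09949 × 1.07374 × 10^9 ≈ 1.068 × 10^8 KiB.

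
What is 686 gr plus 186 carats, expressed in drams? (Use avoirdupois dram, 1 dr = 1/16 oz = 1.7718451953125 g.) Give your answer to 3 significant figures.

46.1 drams

686 gr = 25.0880 dr and 186 ct = 20.9951 dr.
25.0880 + 20.9951 ≈ 46.1 dr.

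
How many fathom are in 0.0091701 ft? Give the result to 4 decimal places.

0.0015 fathoms

1 ft = 0.166667 fathoms.
Then 0.0091701 × 0.166667 ≈ 0.0015 fathom.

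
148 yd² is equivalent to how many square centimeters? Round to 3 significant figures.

1.24e+6 cm²

1 yd² = 8361.27 cm².
Thus 148 × 8361.27 ≈ 1.24e+6 cm².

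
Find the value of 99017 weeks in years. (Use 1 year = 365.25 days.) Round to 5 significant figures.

1897.7 yr

1 week = 0.0191650 years.
99017 × 0.0191650 ≈ 1897.7 yr.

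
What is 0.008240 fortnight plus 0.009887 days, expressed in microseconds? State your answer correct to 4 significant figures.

1.082e+10 μs

0.008240 fortnight = 9.96710e+9 μs and 0.009887 d = 8.54237e+8 μs.
9.96710e+9 + 8.54237e+8 ≈ 1.082e+10 μs.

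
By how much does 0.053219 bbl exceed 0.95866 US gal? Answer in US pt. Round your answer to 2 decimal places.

10.21 US pints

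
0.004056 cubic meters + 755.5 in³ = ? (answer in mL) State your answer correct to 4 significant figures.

16440 milliliters

0.004056 m³ = 4056.00 mL and 755.5 in³ = 12380.4 mL.
4056.00 + 12380.4 ≈ 16440 mL.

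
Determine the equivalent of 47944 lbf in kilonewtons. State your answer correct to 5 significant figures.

213.27 kilonewtons

1 lbf = 0.00444822 kN.
Then 47944 × 0.00444822 ≈ 213.27 kN.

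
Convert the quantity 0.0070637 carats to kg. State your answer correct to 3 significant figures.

1 carat = 0.000200000 kilograms.
0.0070637 × 0.000200000 ≈ 1.41 × 10^-6 kg.

1.41 × 10^-6 kilograms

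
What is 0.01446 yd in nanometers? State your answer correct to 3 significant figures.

1.32 × 10^7 nm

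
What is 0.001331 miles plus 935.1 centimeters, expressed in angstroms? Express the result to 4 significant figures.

1.149 × 10^11 angstroms

0.001331 mi = 2.14204 × 10^10 Å and 935.1 cm = 9.35100 × 10^10 Å.
2.14204 × 10^10 + 9.35100 × 10^10 ≈ 1.149 × 10^11 Å.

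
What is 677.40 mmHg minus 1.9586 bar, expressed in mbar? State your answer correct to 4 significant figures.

-1055 mbar

677.40 mmHg = 903.126 mbar and 1.9586 bar = 1958.60 mbar.
903.126 − 1958.60 ≈ -1055 mbar.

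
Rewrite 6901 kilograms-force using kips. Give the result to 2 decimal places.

15.21 kips

1 kgf = 0.00220462 kips.
Then 6901 × 0.00220462 ≈ 15.21 kip.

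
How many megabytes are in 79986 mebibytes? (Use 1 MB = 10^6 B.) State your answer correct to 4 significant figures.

1 MiB = 1.04858 MB.
Then 79986 × 1.04858 ≈ 83870 MB.

83870 MB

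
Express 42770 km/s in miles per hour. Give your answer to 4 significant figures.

1 km/s = 2236.94 mph.
Then 42770 × 2236.94 ≈ 9.567e+7 mph.

9.567e+7 mph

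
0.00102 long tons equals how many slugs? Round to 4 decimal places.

0.0710 slugs

1 long ton = 69.6213 slugs.
0.00102 × 69.6213 ≈ 0.0710 slug.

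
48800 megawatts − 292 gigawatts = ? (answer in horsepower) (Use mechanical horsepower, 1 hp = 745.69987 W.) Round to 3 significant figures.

-3.26e+8 hp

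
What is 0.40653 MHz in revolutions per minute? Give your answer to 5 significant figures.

1 megahertz = 6.00000 × 10^7 rpm.
Thus 0.40653 × 6.00000 × 10^7 ≈ 2.4392 × 10^7 rpm.

2.4392 × 10^7 rpm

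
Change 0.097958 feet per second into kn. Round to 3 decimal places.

1 foot per second = 0.592484 kn.
Then 0.097958 × 0.592484 ≈ 0.058 kn.

0.058 kn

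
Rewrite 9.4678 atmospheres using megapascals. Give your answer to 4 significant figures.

1 atmosphere = 0.101325 MPa.
Thus 9.4678 × 0.101325 ≈ 0.9593 MPa.

0.9593 MPa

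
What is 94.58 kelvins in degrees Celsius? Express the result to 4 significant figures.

-178.6 °C

K = °C + 273.15.
Applying the formula gives -178.6 °C.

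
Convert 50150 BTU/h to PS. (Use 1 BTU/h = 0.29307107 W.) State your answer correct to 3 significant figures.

1 BTU/h = 0.000398466 PS.
Then 50150 × 0.000398466 ≈ 20.0 PS.

20.0 metric horsepower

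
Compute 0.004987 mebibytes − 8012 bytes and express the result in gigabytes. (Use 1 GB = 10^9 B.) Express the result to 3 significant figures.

-2.78 × 10^-6 gigabytes

0.004987 MiB = 5.22925 × 10^-6 GB and 8012 B = 8.01200 × 10^-6 GB.
5.22925 × 10^-6 − 8.01200 × 10^-6 ≈ -2.78 × 10^-6 GB.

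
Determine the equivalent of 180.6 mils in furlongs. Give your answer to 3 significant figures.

2.28e-5 furlongs

1 mil = 1.26263e-7 furlong.
Then 180.6 × 1.26263e-7 ≈ 2.28e-5 furlong.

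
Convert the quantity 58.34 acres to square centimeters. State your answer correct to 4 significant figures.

2.361e+9 cm²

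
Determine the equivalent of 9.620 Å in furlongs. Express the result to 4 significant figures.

4.782 × 10^-12 furlong

1 angstrom = 4.97097 × 10^-13 furlongs.
9.620 × 4.97097 × 10^-13 ≈ 4.782 × 10^-12 furlong.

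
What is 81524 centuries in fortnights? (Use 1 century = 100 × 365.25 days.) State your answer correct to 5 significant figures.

2.1269e+8 fortnights

1 century = 2608.93 fortnight.
81524 × 2608.93 ≈ 2.1269e+8 fortnight.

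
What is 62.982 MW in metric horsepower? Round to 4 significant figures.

85630 metric horsepower

1 MW = 1359.62 metric horsepower.
Thus 62.982 × 1359.62 ≈ 85630 PS.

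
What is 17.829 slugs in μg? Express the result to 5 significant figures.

2.6019e+11 μg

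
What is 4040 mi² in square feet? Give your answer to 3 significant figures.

1.13 × 10^11 square feet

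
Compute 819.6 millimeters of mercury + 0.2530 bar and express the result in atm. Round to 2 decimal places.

819.6 mmHg = 1.07842 atm and 0.2530 bar = 0.249692 atm.
1.07842 + 0.249692 ≈ 1.33 atm.

1.33 atm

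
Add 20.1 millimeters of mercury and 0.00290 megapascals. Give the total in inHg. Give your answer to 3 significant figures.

20.1 mmHg = 0.791339 inHg and 0.00290 MPa = 0.856370 inHg.
0.791339 + 0.856370 ≈ 1.65 inHg.

1.65 inHg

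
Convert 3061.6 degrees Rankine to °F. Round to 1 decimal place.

2601.9 degrees Fahrenheit

°R = °F + 459.67.
Applying the formula gives 2601.9 °F.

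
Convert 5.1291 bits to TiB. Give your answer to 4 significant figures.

5.831 × 10^-13 tebibytes

1 bit = 1.13687 × 10^-13 tebibytes.
5.1291 × 1.13687 × 10^-13 ≈ 5.831 × 10^-13 TiB.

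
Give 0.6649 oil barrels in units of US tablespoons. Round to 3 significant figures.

1 bbl = 10752.0 US tbsp.
Thus 0.6649 × 10752.0 ≈ 7150 US tbsp.

7150 US tablespoons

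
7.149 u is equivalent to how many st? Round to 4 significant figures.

1 atomic mass unit = 2.61490e-28 st.
Then 7.149 × 2.61490e-28 ≈ 1.869e-27 st.

1.869e-27 st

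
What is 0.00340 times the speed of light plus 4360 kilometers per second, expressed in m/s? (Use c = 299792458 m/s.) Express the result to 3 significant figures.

5.38 × 10^6 m/s

0.00340 c = 1.01929 × 10^6 m/s and 4360 km/s = 4.36000 × 10^6 m/s.
1.01929 × 10^6 + 4.36000 × 10^6 ≈ 5.38 × 10^6 m/s.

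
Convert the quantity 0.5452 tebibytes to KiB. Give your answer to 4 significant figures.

5.854e+8 kibibytes

1 tebibyte = 1.07374e+9 kibibytes.
0.5452 × 1.07374e+9 ≈ 5.854e+8 KiB.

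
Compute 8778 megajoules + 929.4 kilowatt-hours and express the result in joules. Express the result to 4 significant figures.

1.212e+10 joules

8778 MJ = 8.77800e+9 J and 929.4 kWh = 3.34584e+9 J.
8.77800e+9 + 3.34584e+9 ≈ 1.212e+10 J.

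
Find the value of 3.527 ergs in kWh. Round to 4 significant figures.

1 erg = 2.77778 × 10^-14 kWh.
Then 3.527 × 2.77778 × 10^-14 ≈ 9.797 × 10^-14 kWh.

9.797 × 10^-14 kWh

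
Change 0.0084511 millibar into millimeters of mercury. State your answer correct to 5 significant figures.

0.0063388 mmHg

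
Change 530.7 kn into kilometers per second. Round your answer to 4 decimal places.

1 knot = 0.000514444 kilometers per second.
530.7 × 0.000514444 ≈ 0.2730 km/s.

0.2730 km/s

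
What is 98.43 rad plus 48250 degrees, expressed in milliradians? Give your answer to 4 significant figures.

940600 mrad

98.43 rad = 98430.0 mrad and 48250 ° = 842121 mrad.
98430.0 + 842121 ≈ 940600 mrad.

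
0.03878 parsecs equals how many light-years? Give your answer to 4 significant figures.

1 parsec = 3.26156 ly.
So 0.03878 × 3.26156 ≈ 0.1265 ly.

0.1265 ly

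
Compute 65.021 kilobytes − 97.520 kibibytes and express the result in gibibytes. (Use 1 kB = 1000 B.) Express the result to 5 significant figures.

-3.2447e-5 GiB

65.021 kB = 6.05555e-5 GiB and 97.520 KiB = 9.30023e-5 GiB.
6.05555e-5 − 9.30023e-5 ≈ -3.2447e-5 GiB.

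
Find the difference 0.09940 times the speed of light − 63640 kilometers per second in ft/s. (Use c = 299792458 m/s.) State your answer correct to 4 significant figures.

0.09940 c = 9.77670 × 10^7 ft/s and 63640 km/s = 2.08793 × 10^8 ft/s.
9.77670 × 10^7 − 2.08793 × 10^8 ≈ -1.110 × 10^8 ft/s.

-1.110 × 10^8 ft/s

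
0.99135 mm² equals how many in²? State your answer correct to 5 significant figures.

0.0015366 square inches

1 square millimeter = 0.00155000 in².
0.99135 × 0.00155000 ≈ 0.0015366 in².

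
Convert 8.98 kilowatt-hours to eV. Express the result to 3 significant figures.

2.02 × 10^26 eV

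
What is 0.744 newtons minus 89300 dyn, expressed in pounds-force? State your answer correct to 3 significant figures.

0.744 N = 0.167258 lbf and 89300 dyn = 0.200754 lbf.
0.167258 − 0.200754 ≈ -0.0335 lbf.

-0.0335 lbf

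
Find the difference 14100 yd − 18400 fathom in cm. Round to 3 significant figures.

14100 yd = 1.28930e+6 cm and 18400 fathom = 3.36499e+6 cm.
1.28930e+6 − 3.36499e+6 ≈ -2.08e+6 cm.

-2.08e+6 cm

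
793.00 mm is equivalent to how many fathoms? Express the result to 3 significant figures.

0.434 fathoms

1 mm = 0.000546807 fathoms.
Then 793.00 × 0.000546807 ≈ 0.434 fathom.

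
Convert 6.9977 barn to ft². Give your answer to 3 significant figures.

7.53e-27 ft²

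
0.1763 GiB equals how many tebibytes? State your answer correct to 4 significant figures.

1 gibibyte = 0.0009765625 TiB.
So 0.1763 × 0.0009765625 ≈ 0.0001722 TiB.

0.0001722 tebibytes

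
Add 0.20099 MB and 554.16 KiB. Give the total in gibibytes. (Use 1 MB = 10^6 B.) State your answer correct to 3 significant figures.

0.000716 gibibytes

0.20099 MB = 0.000187187 GiB and 554.16 KiB = 0.000528488 GiB.
0.000187187 + 0.000528488 ≈ 0.000716 GiB.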